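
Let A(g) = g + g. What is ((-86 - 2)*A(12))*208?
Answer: -439296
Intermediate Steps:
A(g) = 2*g
((-86 - 2)*A(12))*208 = ((-86 - 2)*(2*12))*208 = -88*24*208 = -2112*208 = -439296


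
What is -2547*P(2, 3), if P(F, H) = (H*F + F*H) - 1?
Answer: -28017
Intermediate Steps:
P(F, H) = -1 + 2*F*H (P(F, H) = (F*H + F*H) - 1 = 2*F*H - 1 = -1 + 2*F*H)
-2547*P(2, 3) = -2547*(-1 + 2*2*3) = -2547*(-1 + 12) = -2547*11 = -28017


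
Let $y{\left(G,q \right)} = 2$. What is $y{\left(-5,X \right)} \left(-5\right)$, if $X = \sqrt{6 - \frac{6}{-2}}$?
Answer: $-10$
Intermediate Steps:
$X = 3$ ($X = \sqrt{6 - -3} = \sqrt{6 + 3} = \sqrt{9} = 3$)
$y{\left(-5,X \right)} \left(-5\right) = 2 \left(-5\right) = -10$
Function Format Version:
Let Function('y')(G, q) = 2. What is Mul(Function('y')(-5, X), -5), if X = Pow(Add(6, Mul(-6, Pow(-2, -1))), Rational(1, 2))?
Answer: -10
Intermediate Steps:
X = 3 (X = Pow(Add(6, Mul(-6, Rational(-1, 2))), Rational(1, 2)) = Pow(Add(6, 3), Rational(1, 2)) = Pow(9, Rational(1, 2)) = 3)
Mul(Function('y')(-5, X), -5) = Mul(2, -5) = -10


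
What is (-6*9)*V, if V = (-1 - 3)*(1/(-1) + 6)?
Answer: 1080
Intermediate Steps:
V = -20 (V = -4*(-1 + 6) = -4*5 = -20)
(-6*9)*V = -6*9*(-20) = -54*(-20) = 1080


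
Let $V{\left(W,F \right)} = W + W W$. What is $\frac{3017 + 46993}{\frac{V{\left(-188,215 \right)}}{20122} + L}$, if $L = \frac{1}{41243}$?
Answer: $\frac{4150288121646}{144995903} \approx 28624.0$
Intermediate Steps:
$L = \frac{1}{41243} \approx 2.4247 \cdot 10^{-5}$
$V{\left(W,F \right)} = W + W^{2}$
$\frac{3017 + 46993}{\frac{V{\left(-188,215 \right)}}{20122} + L} = \frac{3017 + 46993}{\frac{\left(-188\right) \left(1 - 188\right)}{20122} + \frac{1}{41243}} = \frac{50010}{\left(-188\right) \left(-187\right) \frac{1}{20122} + \frac{1}{41243}} = \frac{50010}{35156 \cdot \frac{1}{20122} + \frac{1}{41243}} = \frac{50010}{\frac{17578}{10061} + \frac{1}{41243}} = \frac{50010}{\frac{724979515}{414945823}} = 50010 \cdot \frac{414945823}{724979515} = \frac{4150288121646}{144995903}$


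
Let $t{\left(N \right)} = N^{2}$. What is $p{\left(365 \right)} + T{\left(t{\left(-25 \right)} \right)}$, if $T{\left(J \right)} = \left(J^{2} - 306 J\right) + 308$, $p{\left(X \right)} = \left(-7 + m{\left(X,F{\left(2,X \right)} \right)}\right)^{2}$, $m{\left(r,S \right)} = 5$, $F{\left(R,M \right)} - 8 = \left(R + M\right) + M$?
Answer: $199687$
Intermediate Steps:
$F{\left(R,M \right)} = 8 + R + 2 M$ ($F{\left(R,M \right)} = 8 + \left(\left(R + M\right) + M\right) = 8 + \left(\left(M + R\right) + M\right) = 8 + \left(R + 2 M\right) = 8 + R + 2 M$)
$p{\left(X \right)} = 4$ ($p{\left(X \right)} = \left(-7 + 5\right)^{2} = \left(-2\right)^{2} = 4$)
$T{\left(J \right)} = 308 + J^{2} - 306 J$
$p{\left(365 \right)} + T{\left(t{\left(-25 \right)} \right)} = 4 + \left(308 + \left(\left(-25\right)^{2}\right)^{2} - 306 \left(-25\right)^{2}\right) = 4 + \left(308 + 625^{2} - 191250\right) = 4 + \left(308 + 390625 - 191250\right) = 4 + 199683 = 199687$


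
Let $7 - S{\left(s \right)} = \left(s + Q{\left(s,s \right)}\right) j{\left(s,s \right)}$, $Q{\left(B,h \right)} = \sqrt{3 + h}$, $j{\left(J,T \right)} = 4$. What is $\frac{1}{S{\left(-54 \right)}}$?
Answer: $\frac{223}{50545} + \frac{4 i \sqrt{51}}{50545} \approx 0.0044119 + 0.00056515 i$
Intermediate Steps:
$S{\left(s \right)} = 7 - 4 s - 4 \sqrt{3 + s}$ ($S{\left(s \right)} = 7 - \left(s + \sqrt{3 + s}\right) 4 = 7 - \left(4 s + 4 \sqrt{3 + s}\right) = 7 - 4 s - 4 \sqrt{3 + s}$)
$\frac{1}{S{\left(-54 \right)}} = \frac{1}{7 - -216 - 4 \sqrt{3 - 54}} = \frac{1}{7 + 216 - 4 \sqrt{-51}} = \frac{1}{7 + 216 - 4 i \sqrt{51}} = \frac{1}{223 - 4 i \sqrt{51}}$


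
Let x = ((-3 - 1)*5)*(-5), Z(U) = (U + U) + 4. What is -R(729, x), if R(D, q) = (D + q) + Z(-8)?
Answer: -817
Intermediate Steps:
Z(U) = 4 + 2*U (Z(U) = 2*U + 4 = 4 + 2*U)
x = 100 (x = -4*5*(-5) = -20*(-5) = 100)
R(D, q) = -12 + D + q (R(D, q) = (D + q) + (4 + 2*(-8)) = (D + q) + (4 - 16) = (D + q) - 12 = -12 + D + q)
-R(729, x) = -(-12 + 729 + 100) = -1*817 = -817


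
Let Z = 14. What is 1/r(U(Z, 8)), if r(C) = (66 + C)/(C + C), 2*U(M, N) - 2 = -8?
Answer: -2/21 ≈ -0.095238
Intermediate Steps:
U(M, N) = -3 (U(M, N) = 1 + (1/2)*(-8) = 1 - 4 = -3)
r(C) = (66 + C)/(2*C) (r(C) = (66 + C)/((2*C)) = (66 + C)*(1/(2*C)) = (66 + C)/(2*C))
1/r(U(Z, 8)) = 1/((1/2)*(66 - 3)/(-3)) = 1/((1/2)*(-1/3)*63) = 1/(-21/2) = -2/21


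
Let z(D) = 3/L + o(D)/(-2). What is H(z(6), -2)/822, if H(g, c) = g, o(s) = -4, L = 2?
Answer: 7/1644 ≈ 0.0042579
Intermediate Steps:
z(D) = 7/2 (z(D) = 3/2 - 4/(-2) = 3*(½) - 4*(-½) = 3/2 + 2 = 7/2)
H(z(6), -2)/822 = (7/2)/822 = (7/2)*(1/822) = 7/1644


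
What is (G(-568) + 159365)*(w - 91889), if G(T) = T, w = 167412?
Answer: 11992825831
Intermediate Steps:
(G(-568) + 159365)*(w - 91889) = (-568 + 159365)*(167412 - 91889) = 158797*75523 = 11992825831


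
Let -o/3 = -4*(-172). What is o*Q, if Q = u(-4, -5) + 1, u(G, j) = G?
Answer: 6192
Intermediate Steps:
Q = -3 (Q = -4 + 1 = -3)
o = -2064 (o = -(-12)*(-172) = -3*688 = -2064)
o*Q = -2064*(-3) = 6192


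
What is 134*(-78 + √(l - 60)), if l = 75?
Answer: -10452 + 134*√15 ≈ -9933.0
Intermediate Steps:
134*(-78 + √(l - 60)) = 134*(-78 + √(75 - 60)) = 134*(-78 + √15) = -10452 + 134*√15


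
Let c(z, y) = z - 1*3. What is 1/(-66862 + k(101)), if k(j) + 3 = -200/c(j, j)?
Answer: -49/3276485 ≈ -1.4955e-5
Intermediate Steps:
c(z, y) = -3 + z (c(z, y) = z - 3 = -3 + z)
k(j) = -3 - 200/(-3 + j)
1/(-66862 + k(101)) = 1/(-66862 + (-191 - 3*101)/(-3 + 101)) = 1/(-66862 + (-191 - 303)/98) = 1/(-66862 + (1/98)*(-494)) = 1/(-66862 - 247/49) = 1/(-3276485/49) = -49/3276485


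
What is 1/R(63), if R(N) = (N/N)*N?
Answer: 1/63 ≈ 0.015873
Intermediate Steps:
R(N) = N (R(N) = 1*N = N)
1/R(63) = 1/63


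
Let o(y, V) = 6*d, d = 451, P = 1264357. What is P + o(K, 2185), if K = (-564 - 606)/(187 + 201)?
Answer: 1267063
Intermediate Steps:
K = -585/194 (K = -1170/388 = -1170*1/388 = -585/194 ≈ -3.0155)
o(y, V) = 2706 (o(y, V) = 6*451 = 2706)
P + o(K, 2185) = 1264357 + 2706 = 1267063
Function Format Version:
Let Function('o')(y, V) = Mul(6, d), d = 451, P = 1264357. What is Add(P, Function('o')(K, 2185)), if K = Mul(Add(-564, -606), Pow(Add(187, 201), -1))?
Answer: 1267063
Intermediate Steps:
K = Rational(-585, 194) (K = Mul(-1170, Pow(388, -1)) = Mul(-1170, Rational(1, 388)) = Rational(-585, 194) ≈ -3.0155)
Function('o')(y, V) = 2706 (Function('o')(y, V) = Mul(6, 451) = 2706)
Add(P, Function('o')(K, 2185)) = Add(1264357, 2706) = 1267063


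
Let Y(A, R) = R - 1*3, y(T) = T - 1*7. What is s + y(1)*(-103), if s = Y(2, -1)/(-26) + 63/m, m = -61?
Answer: 489377/793 ≈ 617.12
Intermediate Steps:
y(T) = -7 + T (y(T) = T - 7 = -7 + T)
Y(A, R) = -3 + R (Y(A, R) = R - 3 = -3 + R)
s = -697/793 (s = (-3 - 1)/(-26) + 63/(-61) = -4*(-1/26) + 63*(-1/61) = 2/13 - 63/61 = -697/793 ≈ -0.87894)
s + y(1)*(-103) = -697/793 + (-7 + 1)*(-103) = -697/793 - 6*(-103) = -697/793 + 618 = 489377/793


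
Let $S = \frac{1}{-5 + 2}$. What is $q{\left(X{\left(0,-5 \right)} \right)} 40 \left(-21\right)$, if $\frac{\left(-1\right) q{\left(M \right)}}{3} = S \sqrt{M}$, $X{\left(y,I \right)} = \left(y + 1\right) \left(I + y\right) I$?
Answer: $-4200$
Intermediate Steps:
$S = - \frac{1}{3}$ ($S = \frac{1}{-3} = - \frac{1}{3} \approx -0.33333$)
$X{\left(y,I \right)} = I \left(1 + y\right) \left(I + y\right)$ ($X{\left(y,I \right)} = \left(1 + y\right) \left(I + y\right) I = I \left(1 + y\right) \left(I + y\right)$)
$q{\left(M \right)} = \sqrt{M}$ ($q{\left(M \right)} = - 3 \left(- \frac{\sqrt{M}}{3}\right) = \sqrt{M}$)
$q{\left(X{\left(0,-5 \right)} \right)} 40 \left(-21\right) = \sqrt{- 5 \left(-5 + 0 + 0^{2} - 0\right)} 40 \left(-21\right) = \sqrt{- 5 \left(-5 + 0 + 0 + 0\right)} 40 \left(-21\right) = \sqrt{\left(-5\right) \left(-5\right)} 40 \left(-21\right) = \sqrt{25} \cdot 40 \left(-21\right) = 5 \cdot 40 \left(-21\right) = 200 \left(-21\right) = -4200$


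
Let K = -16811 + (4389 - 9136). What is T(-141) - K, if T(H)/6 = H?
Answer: 20712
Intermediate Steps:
T(H) = 6*H
K = -21558 (K = -16811 - 4747 = -21558)
T(-141) - K = 6*(-141) - 1*(-21558) = -846 + 21558 = 20712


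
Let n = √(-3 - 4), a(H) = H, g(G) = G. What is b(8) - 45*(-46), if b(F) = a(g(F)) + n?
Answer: 2078 + I*√7 ≈ 2078.0 + 2.6458*I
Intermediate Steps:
n = I*√7 (n = √(-7) = I*√7 ≈ 2.6458*I)
b(F) = F + I*√7
b(8) - 45*(-46) = (8 + I*√7) - 45*(-46) = (8 + I*√7) + 2070 = 2078 + I*√7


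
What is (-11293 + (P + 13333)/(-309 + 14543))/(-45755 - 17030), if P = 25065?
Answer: 80353082/446840845 ≈ 0.17982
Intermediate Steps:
(-11293 + (P + 13333)/(-309 + 14543))/(-45755 - 17030) = (-11293 + (25065 + 13333)/(-309 + 14543))/(-45755 - 17030) = (-11293 + 38398/14234)/(-62785) = (-11293 + 38398*(1/14234))*(-1/62785) = (-11293 + 19199/7117)*(-1/62785) = -80353082/7117*(-1/62785) = 80353082/446840845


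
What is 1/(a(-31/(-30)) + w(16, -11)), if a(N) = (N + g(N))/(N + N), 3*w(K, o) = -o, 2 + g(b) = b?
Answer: 93/344 ≈ 0.27035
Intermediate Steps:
g(b) = -2 + b
w(K, o) = -o/3 (w(K, o) = (-o)/3 = -o/3)
a(N) = (-2 + 2*N)/(2*N) (a(N) = (N + (-2 + N))/(N + N) = (-2 + 2*N)/((2*N)) = (-2 + 2*N)*(1/(2*N)) = (-2 + 2*N)/(2*N))
1/(a(-31/(-30)) + w(16, -11)) = 1/((-1 - 31/(-30))/((-31/(-30))) - ⅓*(-11)) = 1/((-1 - 31*(-1/30))/((-31*(-1/30))) + 11/3) = 1/((-1 + 31/30)/(31/30) + 11/3) = 1/((30/31)*(1/30) + 11/3) = 1/(1/31 + 11/3) = 1/(344/93) = 93/344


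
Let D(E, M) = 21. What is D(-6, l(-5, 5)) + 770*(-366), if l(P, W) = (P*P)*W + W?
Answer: -281799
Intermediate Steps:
l(P, W) = W + W*P² (l(P, W) = P²*W + W = W*P² + W = W + W*P²)
D(-6, l(-5, 5)) + 770*(-366) = 21 + 770*(-366) = 21 - 281820 = -281799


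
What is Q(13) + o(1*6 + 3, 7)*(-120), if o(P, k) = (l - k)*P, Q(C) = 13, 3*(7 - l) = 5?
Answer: 1813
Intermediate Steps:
l = 16/3 (l = 7 - ⅓*5 = 7 - 5/3 = 16/3 ≈ 5.3333)
o(P, k) = P*(16/3 - k) (o(P, k) = (16/3 - k)*P = P*(16/3 - k))
Q(13) + o(1*6 + 3, 7)*(-120) = 13 + ((1*6 + 3)*(16 - 3*7)/3)*(-120) = 13 + ((6 + 3)*(16 - 21)/3)*(-120) = 13 + ((⅓)*9*(-5))*(-120) = 13 - 15*(-120) = 13 + 1800 = 1813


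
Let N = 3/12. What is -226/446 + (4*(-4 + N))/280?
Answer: -6997/12488 ≈ -0.56030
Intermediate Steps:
N = ¼ (N = 3*(1/12) = ¼ ≈ 0.25000)
-226/446 + (4*(-4 + N))/280 = -226/446 + (4*(-4 + ¼))/280 = -226*1/446 + (4*(-15/4))*(1/280) = -113/223 - 15*1/280 = -113/223 - 3/56 = -6997/12488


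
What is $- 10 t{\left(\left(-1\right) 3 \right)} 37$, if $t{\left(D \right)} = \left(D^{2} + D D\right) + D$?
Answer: $-5550$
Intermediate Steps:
$t{\left(D \right)} = D + 2 D^{2}$ ($t{\left(D \right)} = \left(D^{2} + D^{2}\right) + D = 2 D^{2} + D = D + 2 D^{2}$)
$- 10 t{\left(\left(-1\right) 3 \right)} 37 = - 10 \left(-1\right) 3 \left(1 + 2 \left(\left(-1\right) 3\right)\right) 37 = - 10 \left(- 3 \left(1 + 2 \left(-3\right)\right)\right) 37 = - 10 \left(- 3 \left(1 - 6\right)\right) 37 = - 10 \left(\left(-3\right) \left(-5\right)\right) 37 = \left(-10\right) 15 \cdot 37 = \left(-150\right) 37 = -5550$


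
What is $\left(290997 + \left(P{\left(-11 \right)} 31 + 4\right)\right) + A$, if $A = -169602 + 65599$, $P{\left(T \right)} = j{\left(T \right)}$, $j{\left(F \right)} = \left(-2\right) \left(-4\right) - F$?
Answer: $187587$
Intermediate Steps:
$j{\left(F \right)} = 8 - F$
$P{\left(T \right)} = 8 - T$
$A = -104003$
$\left(290997 + \left(P{\left(-11 \right)} 31 + 4\right)\right) + A = \left(290997 + \left(\left(8 - -11\right) 31 + 4\right)\right) - 104003 = \left(290997 + \left(\left(8 + 11\right) 31 + 4\right)\right) - 104003 = \left(290997 + \left(19 \cdot 31 + 4\right)\right) - 104003 = \left(290997 + \left(589 + 4\right)\right) - 104003 = \left(290997 + 593\right) - 104003 = 291590 - 104003 = 187587$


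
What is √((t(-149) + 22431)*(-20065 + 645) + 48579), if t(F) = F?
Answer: I*√432667861 ≈ 20801.0*I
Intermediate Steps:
√((t(-149) + 22431)*(-20065 + 645) + 48579) = √((-149 + 22431)*(-20065 + 645) + 48579) = √(22282*(-19420) + 48579) = √(-432716440 + 48579) = √(-432667861) = I*√432667861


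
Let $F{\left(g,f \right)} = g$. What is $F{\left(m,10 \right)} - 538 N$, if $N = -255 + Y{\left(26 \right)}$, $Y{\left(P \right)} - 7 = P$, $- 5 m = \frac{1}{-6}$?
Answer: $\frac{3583081}{30} \approx 1.1944 \cdot 10^{5}$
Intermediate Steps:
$m = \frac{1}{30}$ ($m = - \frac{1}{5 \left(-6\right)} = \left(- \frac{1}{5}\right) \left(- \frac{1}{6}\right) = \frac{1}{30} \approx 0.033333$)
$Y{\left(P \right)} = 7 + P$
$N = -222$ ($N = -255 + \left(7 + 26\right) = -255 + 33 = -222$)
$F{\left(m,10 \right)} - 538 N = \frac{1}{30} - -119436 = \frac{1}{30} + 119436 = \frac{3583081}{30}$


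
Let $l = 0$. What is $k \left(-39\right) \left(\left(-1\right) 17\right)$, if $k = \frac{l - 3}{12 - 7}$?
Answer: $- \frac{1989}{5} \approx -397.8$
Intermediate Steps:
$k = - \frac{3}{5}$ ($k = \frac{0 - 3}{12 - 7} = - \frac{3}{5} \approx -0.6$)
$k \left(-39\right) \left(\left(-1\right) 17\right) = \left(- \frac{3}{5}\right) \left(-39\right) \left(\left(-1\right) 17\right) = \frac{117}{5} \left(-17\right) = - \frac{1989}{5}$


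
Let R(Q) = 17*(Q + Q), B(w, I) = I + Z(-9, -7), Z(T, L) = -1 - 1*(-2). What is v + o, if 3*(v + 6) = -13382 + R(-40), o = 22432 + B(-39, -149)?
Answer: 17364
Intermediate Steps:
Z(T, L) = 1 (Z(T, L) = -1 + 2 = 1)
B(w, I) = 1 + I (B(w, I) = I + 1 = 1 + I)
R(Q) = 34*Q (R(Q) = 17*(2*Q) = 34*Q)
o = 22284 (o = 22432 + (1 - 149) = 22432 - 148 = 22284)
v = -4920 (v = -6 + (-13382 + 34*(-40))/3 = -6 + (-13382 - 1360)/3 = -6 + (1/3)*(-14742) = -6 - 4914 = -4920)
v + o = -4920 + 22284 = 17364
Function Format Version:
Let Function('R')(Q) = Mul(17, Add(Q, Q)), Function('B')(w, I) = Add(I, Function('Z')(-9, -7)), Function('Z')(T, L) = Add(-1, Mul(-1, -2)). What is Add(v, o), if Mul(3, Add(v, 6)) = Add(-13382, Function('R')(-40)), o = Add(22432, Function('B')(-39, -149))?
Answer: 17364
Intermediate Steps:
Function('Z')(T, L) = 1 (Function('Z')(T, L) = Add(-1, 2) = 1)
Function('B')(w, I) = Add(1, I) (Function('B')(w, I) = Add(I, 1) = Add(1, I))
Function('R')(Q) = Mul(34, Q) (Function('R')(Q) = Mul(17, Mul(2, Q)) = Mul(34, Q))
o = 22284 (o = Add(22432, Add(1, -149)) = Add(22432, -148) = 22284)
v = -4920 (v = Add(-6, Mul(Rational(1, 3), Add(-13382, Mul(34, -40)))) = Add(-6, Mul(Rational(1, 3), Add(-13382, -1360))) = Add(-6, Mul(Rational(1, 3), -14742)) = Add(-6, -4914) = -4920)
Add(v, o) = Add(-4920, 22284) = 17364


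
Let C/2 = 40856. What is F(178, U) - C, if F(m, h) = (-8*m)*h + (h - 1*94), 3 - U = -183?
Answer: -346484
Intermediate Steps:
U = 186 (U = 3 - 1*(-183) = 3 + 183 = 186)
F(m, h) = -94 + h - 8*h*m (F(m, h) = -8*h*m + (h - 94) = -8*h*m + (-94 + h) = -94 + h - 8*h*m)
C = 81712 (C = 2*40856 = 81712)
F(178, U) - C = (-94 + 186 - 8*186*178) - 1*81712 = (-94 + 186 - 264864) - 81712 = -264772 - 81712 = -346484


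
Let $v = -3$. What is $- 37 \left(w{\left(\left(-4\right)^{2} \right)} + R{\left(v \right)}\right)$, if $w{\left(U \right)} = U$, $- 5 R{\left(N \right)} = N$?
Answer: $- \frac{3071}{5} \approx -614.2$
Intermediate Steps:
$R{\left(N \right)} = - \frac{N}{5}$
$- 37 \left(w{\left(\left(-4\right)^{2} \right)} + R{\left(v \right)}\right) = - 37 \left(\left(-4\right)^{2} - - \frac{3}{5}\right) = - 37 \left(16 + \frac{3}{5}\right) = \left(-37\right) \frac{83}{5} = - \frac{3071}{5}$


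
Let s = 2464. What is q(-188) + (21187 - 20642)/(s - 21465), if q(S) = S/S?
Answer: 18456/19001 ≈ 0.97132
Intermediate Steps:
q(S) = 1
q(-188) + (21187 - 20642)/(s - 21465) = 1 + (21187 - 20642)/(2464 - 21465) = 1 + 545/(-19001) = 1 + 545*(-1/19001) = 1 - 545/19001 = 18456/19001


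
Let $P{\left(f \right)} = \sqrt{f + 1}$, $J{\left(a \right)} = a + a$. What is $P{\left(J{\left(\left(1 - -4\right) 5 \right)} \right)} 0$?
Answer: $0$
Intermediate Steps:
$J{\left(a \right)} = 2 a$
$P{\left(f \right)} = \sqrt{1 + f}$
$P{\left(J{\left(\left(1 - -4\right) 5 \right)} \right)} 0 = \sqrt{1 + 2 \left(1 - -4\right) 5} \cdot 0 = \sqrt{1 + 2 \left(1 + 4\right) 5} \cdot 0 = \sqrt{1 + 2 \cdot 5 \cdot 5} \cdot 0 = \sqrt{1 + 2 \cdot 25} \cdot 0 = \sqrt{1 + 50} \cdot 0 = \sqrt{51} \cdot 0 = 0$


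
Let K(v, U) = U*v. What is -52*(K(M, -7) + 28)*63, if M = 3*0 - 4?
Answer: -183456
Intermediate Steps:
M = -4 (M = 0 - 4 = -4)
-52*(K(M, -7) + 28)*63 = -52*(-7*(-4) + 28)*63 = -52*(28 + 28)*63 = -52*56*63 = -2912*63 = -183456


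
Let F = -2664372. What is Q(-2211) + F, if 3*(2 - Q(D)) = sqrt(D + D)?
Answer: -2664370 - I*sqrt(4422)/3 ≈ -2.6644e+6 - 22.166*I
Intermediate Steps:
Q(D) = 2 - sqrt(2)*sqrt(D)/3 (Q(D) = 2 - sqrt(D + D)/3 = 2 - sqrt(2)*sqrt(D)/3)
Q(-2211) + F = (2 - sqrt(2)*sqrt(-2211)/3) - 2664372 = (2 - sqrt(2)*I*sqrt(2211)/3) - 2664372 = (2 - I*sqrt(4422)/3) - 2664372 = -2664370 - I*sqrt(4422)/3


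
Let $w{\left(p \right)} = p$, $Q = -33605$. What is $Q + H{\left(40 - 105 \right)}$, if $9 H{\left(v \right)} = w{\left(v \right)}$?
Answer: $- \frac{302510}{9} \approx -33612.0$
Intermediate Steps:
$H{\left(v \right)} = \frac{v}{9}$
$Q + H{\left(40 - 105 \right)} = -33605 + \frac{40 - 105}{9} = -33605 + \frac{1}{9} \left(-65\right) = -33605 - \frac{65}{9} = - \frac{302510}{9}$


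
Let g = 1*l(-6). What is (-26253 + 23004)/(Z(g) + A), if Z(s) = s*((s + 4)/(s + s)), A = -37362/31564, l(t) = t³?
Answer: 3944286/130121 ≈ 30.312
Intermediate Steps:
A = -1437/1214 (A = -37362*1/31564 = -1437/1214 ≈ -1.1837)
g = -216 (g = 1*(-6)³ = 1*(-216) = -216)
Z(s) = 2 + s/2 (Z(s) = s*((4 + s)/((2*s))) = s*((4 + s)*(1/(2*s))) = s*((4 + s)/(2*s)) = 2 + s/2)
(-26253 + 23004)/(Z(g) + A) = (-26253 + 23004)/((2 + (½)*(-216)) - 1437/1214) = -3249/((2 - 108) - 1437/1214) = -3249/(-106 - 1437/1214) = -3249/(-130121/1214) = -3249*(-1214/130121) = 3944286/130121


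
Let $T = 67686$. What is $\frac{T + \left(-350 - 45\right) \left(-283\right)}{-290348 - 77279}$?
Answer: $- \frac{179471}{367627} \approx -0.48819$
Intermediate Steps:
$\frac{T + \left(-350 - 45\right) \left(-283\right)}{-290348 - 77279} = \frac{67686 + \left(-350 - 45\right) \left(-283\right)}{-290348 - 77279} = \frac{67686 - -111785}{-367627} = \left(67686 + 111785\right) \left(- \frac{1}{367627}\right) = 179471 \left(- \frac{1}{367627}\right) = - \frac{179471}{367627}$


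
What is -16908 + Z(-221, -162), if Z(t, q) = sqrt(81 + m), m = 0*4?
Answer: -16899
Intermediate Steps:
m = 0
Z(t, q) = 9 (Z(t, q) = sqrt(81 + 0) = sqrt(81) = 9)
-16908 + Z(-221, -162) = -16908 + 9 = -16899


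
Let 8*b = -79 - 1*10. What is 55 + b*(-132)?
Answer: 3047/2 ≈ 1523.5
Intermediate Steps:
b = -89/8 (b = (-79 - 1*10)/8 = (-79 - 10)/8 = (1/8)*(-89) = -89/8 ≈ -11.125)
55 + b*(-132) = 55 - 89/8*(-132) = 55 + 2937/2 = 3047/2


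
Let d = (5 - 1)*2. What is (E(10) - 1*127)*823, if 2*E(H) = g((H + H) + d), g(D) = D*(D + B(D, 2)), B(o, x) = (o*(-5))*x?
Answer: -3008065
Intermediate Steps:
d = 8 (d = 4*2 = 8)
B(o, x) = -5*o*x (B(o, x) = (-5*o)*x = -5*o*x)
g(D) = -9*D² (g(D) = D*(D - 5*D*2) = D*(D - 10*D) = D*(-9*D) = -9*D²)
E(H) = -9*(8 + 2*H)²/2 (E(H) = (-9*((H + H) + 8)²)/2 = (-9*(2*H + 8)²)/2 = (-9*(8 + 2*H)²)/2 = -9*(8 + 2*H)²/2)
(E(10) - 1*127)*823 = (-18*(4 + 10)² - 1*127)*823 = (-18*14² - 127)*823 = (-18*196 - 127)*823 = (-3528 - 127)*823 = -3655*823 = -3008065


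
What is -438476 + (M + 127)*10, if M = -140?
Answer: -438606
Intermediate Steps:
-438476 + (M + 127)*10 = -438476 + (-140 + 127)*10 = -438476 - 13*10 = -438476 - 130 = -438606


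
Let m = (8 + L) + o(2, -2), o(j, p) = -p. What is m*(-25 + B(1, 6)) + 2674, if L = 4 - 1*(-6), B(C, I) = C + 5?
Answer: 2294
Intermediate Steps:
B(C, I) = 5 + C
L = 10 (L = 4 + 6 = 10)
m = 20 (m = (8 + 10) - 1*(-2) = 18 + 2 = 20)
m*(-25 + B(1, 6)) + 2674 = 20*(-25 + (5 + 1)) + 2674 = 20*(-25 + 6) + 2674 = 20*(-19) + 2674 = -380 + 2674 = 2294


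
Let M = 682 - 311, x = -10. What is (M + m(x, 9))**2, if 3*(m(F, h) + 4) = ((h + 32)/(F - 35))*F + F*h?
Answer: 84290761/729 ≈ 1.1563e+5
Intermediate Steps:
M = 371
m(F, h) = -4 + F*h/3 + F*(32 + h)/(3*(-35 + F)) (m(F, h) = -4 + (((h + 32)/(F - 35))*F + F*h)/3 = -4 + (((32 + h)/(-35 + F))*F + F*h)/3 = -4 + (F*(32 + h)/(-35 + F) + F*h)/3 = -4 + (F*h + F*(32 + h)/(-35 + F))/3 = -4 + (F*h/3 + F*(32 + h)/(3*(-35 + F))) = -4 + F*h/3 + F*(32 + h)/(3*(-35 + F)))
(M + m(x, 9))**2 = (371 + (420 + 20*(-10) + 9*(-10)**2 - 34*(-10)*9)/(3*(-35 - 10)))**2 = (371 + (1/3)*(420 - 200 + 9*100 + 3060)/(-45))**2 = (371 + (1/3)*(-1/45)*(420 - 200 + 900 + 3060))**2 = (371 + (1/3)*(-1/45)*4180)**2 = (371 - 836/27)**2 = (9181/27)**2 = 84290761/729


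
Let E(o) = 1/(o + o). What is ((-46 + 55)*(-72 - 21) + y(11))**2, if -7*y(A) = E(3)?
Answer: 1235874025/1764 ≈ 7.0061e+5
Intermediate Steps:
E(o) = 1/(2*o)
y(A) = -1/42 (y(A) = -1/(14*3) = -1/7*1/6 = -1/42)
((-46 + 55)*(-72 - 21) + y(11))**2 = ((-46 + 55)*(-72 - 21) - 1/42)**2 = (9*(-93) - 1/42)**2 = (-837 - 1/42)**2 = (-35155/42)**2 = 1235874025/1764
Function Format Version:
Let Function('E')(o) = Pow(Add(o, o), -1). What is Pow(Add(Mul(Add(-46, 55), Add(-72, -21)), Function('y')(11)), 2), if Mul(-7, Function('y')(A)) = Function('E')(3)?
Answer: Rational(1235874025, 1764) ≈ 7.0061e+5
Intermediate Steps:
Function('E')(o) = Mul(Rational(1, 2), Pow(o, -1)) (Function('E')(o) = Pow(Mul(2, o), -1) = Mul(Rational(1, 2), Pow(o, -1)))
Function('y')(A) = Rational(-1, 42) (Function('y')(A) = Mul(Rational(-1, 7), Mul(Rational(1, 2), Pow(3, -1))) = Mul(Rational(-1, 7), Mul(Rational(1, 2), Rational(1, 3))) = Mul(Rational(-1, 7), Rational(1, 6)) = Rational(-1, 42))
Pow(Add(Mul(Add(-46, 55), Add(-72, -21)), Function('y')(11)), 2) = Pow(Add(Mul(Add(-46, 55), Add(-72, -21)), Rational(-1, 42)), 2) = Pow(Add(Mul(9, -93), Rational(-1, 42)), 2) = Pow(Add(-837, Rational(-1, 42)), 2) = Pow(Rational(-35155, 42), 2) = Rational(1235874025, 1764)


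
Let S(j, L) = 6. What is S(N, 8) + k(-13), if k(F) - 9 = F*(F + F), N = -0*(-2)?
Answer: 353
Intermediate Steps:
N = 0 (N = -1*0 = 0)
k(F) = 9 + 2*F² (k(F) = 9 + F*(F + F) = 9 + F*(2*F) = 9 + 2*F²)
S(N, 8) + k(-13) = 6 + (9 + 2*(-13)²) = 6 + (9 + 2*169) = 6 + (9 + 338) = 6 + 347 = 353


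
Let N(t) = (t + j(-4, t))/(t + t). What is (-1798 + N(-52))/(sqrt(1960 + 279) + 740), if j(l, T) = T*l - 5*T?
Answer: -1333480/545361 + 1802*sqrt(2239)/545361 ≈ -2.2888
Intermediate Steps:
j(l, T) = -5*T + T*l
N(t) = -4 (N(t) = (t + t*(-5 - 4))/(t + t) = (t + t*(-9))/((2*t)) = (t - 9*t)*(1/(2*t)) = (-8*t)*(1/(2*t)) = -4)
(-1798 + N(-52))/(sqrt(1960 + 279) + 740) = (-1798 - 4)/(sqrt(1960 + 279) + 740) = -1802/(sqrt(2239) + 740) = -1802/(740 + sqrt(2239))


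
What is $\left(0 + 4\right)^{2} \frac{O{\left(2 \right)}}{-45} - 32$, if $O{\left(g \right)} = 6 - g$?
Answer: $- \frac{1504}{45} \approx -33.422$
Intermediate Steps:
$\left(0 + 4\right)^{2} \frac{O{\left(2 \right)}}{-45} - 32 = \left(0 + 4\right)^{2} \frac{6 - 2}{-45} - 32 = 4^{2} \left(6 - 2\right) \left(- \frac{1}{45}\right) - 32 = 16 \cdot 4 \left(- \frac{1}{45}\right) - 32 = 16 \left(- \frac{4}{45}\right) - 32 = - \frac{64}{45} - 32 = - \frac{1504}{45}$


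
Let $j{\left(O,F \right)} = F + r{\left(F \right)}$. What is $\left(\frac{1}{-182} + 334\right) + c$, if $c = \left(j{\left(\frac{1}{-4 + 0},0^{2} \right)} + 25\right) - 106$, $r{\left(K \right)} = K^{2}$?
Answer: $\frac{46045}{182} \approx 252.99$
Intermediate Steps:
$j{\left(O,F \right)} = F + F^{2}$
$c = -81$ ($c = \left(0^{2} \left(1 + 0^{2}\right) + 25\right) - 106 = \left(0 \left(1 + 0\right) + 25\right) - 106 = \left(0 \cdot 1 + 25\right) - 106 = \left(0 + 25\right) - 106 = 25 - 106 = -81$)
$\left(\frac{1}{-182} + 334\right) + c = \left(\frac{1}{-182} + 334\right) - 81 = \left(- \frac{1}{182} + 334\right) - 81 = \frac{60787}{182} - 81 = \frac{46045}{182}$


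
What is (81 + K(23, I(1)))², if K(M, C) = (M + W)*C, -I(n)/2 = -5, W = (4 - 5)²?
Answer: 103041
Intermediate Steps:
W = 1 (W = (-1)² = 1)
I(n) = 10 (I(n) = -2*(-5) = 10)
K(M, C) = C*(1 + M) (K(M, C) = (M + 1)*C = (1 + M)*C = C*(1 + M))
(81 + K(23, I(1)))² = (81 + 10*(1 + 23))² = (81 + 10*24)² = (81 + 240)² = 321² = 103041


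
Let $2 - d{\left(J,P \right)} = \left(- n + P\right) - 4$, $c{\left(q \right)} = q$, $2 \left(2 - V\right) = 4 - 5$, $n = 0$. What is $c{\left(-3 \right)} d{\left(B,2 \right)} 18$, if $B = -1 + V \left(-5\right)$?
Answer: $-216$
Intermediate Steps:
$V = \frac{5}{2}$ ($V = 2 - \frac{4 - 5}{2} = 2 - - \frac{1}{2} = 2 + \frac{1}{2} = \frac{5}{2} \approx 2.5$)
$B = - \frac{27}{2}$ ($B = -1 + \frac{5}{2} \left(-5\right) = -1 - \frac{25}{2} = - \frac{27}{2} \approx -13.5$)
$d{\left(J,P \right)} = 6 - P$ ($d{\left(J,P \right)} = 2 - \left(\left(\left(-1\right) 0 + P\right) - 4\right) = 2 - \left(\left(0 + P\right) - 4\right) = 2 - \left(P - 4\right) = 2 - \left(-4 + P\right) = 6 - P$)
$c{\left(-3 \right)} d{\left(B,2 \right)} 18 = - 3 \left(6 - 2\right) 18 = \left(-3\right) 4 \cdot 18 = \left(-12\right) 18 = -216$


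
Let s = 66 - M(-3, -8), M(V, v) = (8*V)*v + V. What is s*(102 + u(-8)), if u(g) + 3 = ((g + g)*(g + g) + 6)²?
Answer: -8455389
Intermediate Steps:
M(V, v) = V + 8*V*v (M(V, v) = 8*V*v + V = V + 8*V*v)
s = -123 (s = 66 - (-3)*(1 + 8*(-8)) = 66 - (-3)*(1 - 64) = 66 - (-3)*(-63) = 66 - 1*189 = 66 - 189 = -123)
u(g) = -3 + (6 + 4*g²)² (u(g) = -3 + ((g + g)*(g + g) + 6)² = -3 + ((2*g)*(2*g) + 6)² = -3 + (4*g² + 6)² = -3 + (6 + 4*g²)²)
s*(102 + u(-8)) = -123*(102 + (-3 + 4*(3 + 2*(-8)²)²)) = -123*(102 + (-3 + 4*(3 + 2*64)²)) = -123*(102 + (-3 + 4*(3 + 128)²)) = -123*(102 + (-3 + 4*131²)) = -123*(102 + (-3 + 4*17161)) = -123*(102 + (-3 + 68644)) = -123*(102 + 68641) = -123*68743 = -8455389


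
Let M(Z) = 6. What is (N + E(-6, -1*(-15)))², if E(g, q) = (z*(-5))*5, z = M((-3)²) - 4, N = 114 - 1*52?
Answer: 144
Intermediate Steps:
N = 62 (N = 114 - 52 = 62)
z = 2 (z = 6 - 4 = 2)
E(g, q) = -50 (E(g, q) = (2*(-5))*5 = -10*5 = -50)
(N + E(-6, -1*(-15)))² = (62 - 50)² = 12² = 144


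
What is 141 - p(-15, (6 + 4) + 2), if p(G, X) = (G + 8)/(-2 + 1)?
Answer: 134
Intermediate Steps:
p(G, X) = -8 - G (p(G, X) = (8 + G)/(-1) = (8 + G)*(-1) = -8 - G)
141 - p(-15, (6 + 4) + 2) = 141 - (-8 - 1*(-15)) = 141 - (-8 + 15) = 141 - 1*7 = 141 - 7 = 134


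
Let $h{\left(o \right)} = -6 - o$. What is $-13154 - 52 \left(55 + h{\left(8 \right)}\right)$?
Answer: $-15286$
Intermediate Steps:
$-13154 - 52 \left(55 + h{\left(8 \right)}\right) = -13154 - 52 \left(55 - 14\right) = -13154 - 52 \cdot 41 = -13154 - 2132 = -15286$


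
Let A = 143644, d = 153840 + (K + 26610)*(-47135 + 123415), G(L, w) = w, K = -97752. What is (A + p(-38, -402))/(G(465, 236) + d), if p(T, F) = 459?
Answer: -144103/5426557684 ≈ -2.6555e-5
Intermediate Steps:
d = -5426557920 (d = 153840 + (-97752 + 26610)*(-47135 + 123415) = 153840 - 71142*76280 = 153840 - 5426711760 = -5426557920)
(A + p(-38, -402))/(G(465, 236) + d) = (143644 + 459)/(236 - 5426557920) = 144103/(-5426557684) = 144103*(-1/5426557684) = -144103/5426557684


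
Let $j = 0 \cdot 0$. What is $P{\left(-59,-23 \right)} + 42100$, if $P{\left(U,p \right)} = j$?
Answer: $42100$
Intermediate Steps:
$j = 0$
$P{\left(U,p \right)} = 0$
$P{\left(-59,-23 \right)} + 42100 = 0 + 42100 = 42100$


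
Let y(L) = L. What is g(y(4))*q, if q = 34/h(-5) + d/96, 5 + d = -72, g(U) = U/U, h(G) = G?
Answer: -3649/480 ≈ -7.6021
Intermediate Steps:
g(U) = 1
d = -77 (d = -5 - 72 = -77)
q = -3649/480 (q = 34/(-5) - 77/96 = 34*(-1/5) - 77*1/96 = -34/5 - 77/96 = -3649/480 ≈ -7.6021)
g(y(4))*q = 1*(-3649/480) = -3649/480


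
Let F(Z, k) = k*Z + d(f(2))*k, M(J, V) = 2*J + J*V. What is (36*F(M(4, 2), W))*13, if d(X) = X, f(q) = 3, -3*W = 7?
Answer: -20748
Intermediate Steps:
W = -7/3 (W = -⅓*7 = -7/3 ≈ -2.3333)
F(Z, k) = 3*k + Z*k (F(Z, k) = k*Z + 3*k = Z*k + 3*k = 3*k + Z*k)
(36*F(M(4, 2), W))*13 = (36*(-7*(3 + 4*(2 + 2))/3))*13 = (36*(-7*(3 + 4*4)/3))*13 = (36*(-7*(3 + 16)/3))*13 = (36*(-7/3*19))*13 = (36*(-133/3))*13 = -1596*13 = -20748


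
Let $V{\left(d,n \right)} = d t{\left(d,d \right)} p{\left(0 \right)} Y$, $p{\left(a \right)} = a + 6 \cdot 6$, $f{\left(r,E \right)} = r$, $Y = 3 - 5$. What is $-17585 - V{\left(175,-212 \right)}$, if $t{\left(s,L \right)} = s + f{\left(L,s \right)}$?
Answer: $4392415$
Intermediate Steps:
$Y = -2$ ($Y = 3 - 5 = -2$)
$t{\left(s,L \right)} = L + s$ ($t{\left(s,L \right)} = s + L = L + s$)
$p{\left(a \right)} = 36 + a$ ($p{\left(a \right)} = a + 36 = 36 + a$)
$V{\left(d,n \right)} = - 144 d^{2}$ ($V{\left(d,n \right)} = d \left(d + d\right) \left(36 + 0\right) \left(-2\right) = d 2 d 36 \left(-2\right) = 2 d^{2} \cdot 36 \left(-2\right) = 72 d^{2} \left(-2\right) = - 144 d^{2}$)
$-17585 - V{\left(175,-212 \right)} = -17585 - - 144 \cdot 175^{2} = -17585 - \left(-144\right) 30625 = -17585 - -4410000 = -17585 + 4410000 = 4392415$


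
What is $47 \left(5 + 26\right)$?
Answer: $1457$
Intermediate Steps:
$47 \left(5 + 26\right) = 47 \cdot 31 = 1457$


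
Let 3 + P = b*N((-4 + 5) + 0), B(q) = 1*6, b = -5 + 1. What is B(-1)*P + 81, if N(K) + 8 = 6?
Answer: 111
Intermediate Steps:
N(K) = -2 (N(K) = -8 + 6 = -2)
b = -4
B(q) = 6
P = 5 (P = -3 - 4*(-2) = -3 + 8 = 5)
B(-1)*P + 81 = 6*5 + 81 = 30 + 81 = 111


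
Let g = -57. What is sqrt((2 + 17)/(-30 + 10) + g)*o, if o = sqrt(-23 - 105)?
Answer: -4*sqrt(11590)/5 ≈ -86.125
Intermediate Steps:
o = 8*I*sqrt(2) (o = sqrt(-128) = 8*I*sqrt(2) ≈ 11.314*I)
sqrt((2 + 17)/(-30 + 10) + g)*o = sqrt((2 + 17)/(-30 + 10) - 57)*(8*I*sqrt(2)) = sqrt(19/(-20) - 57)*(8*I*sqrt(2)) = sqrt(19*(-1/20) - 57)*(8*I*sqrt(2)) = sqrt(-19/20 - 57)*(8*I*sqrt(2)) = sqrt(-1159/20)*(8*I*sqrt(2)) = (I*sqrt(5795)/10)*(8*I*sqrt(2)) = -4*sqrt(11590)/5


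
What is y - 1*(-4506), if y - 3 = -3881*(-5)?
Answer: 23914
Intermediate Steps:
y = 19408 (y = 3 - 3881*(-5) = 3 + 19405 = 19408)
y - 1*(-4506) = 19408 - 1*(-4506) = 19408 + 4506 = 23914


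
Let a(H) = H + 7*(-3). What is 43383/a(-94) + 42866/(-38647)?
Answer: -1681552391/4444405 ≈ -378.35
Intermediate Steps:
a(H) = -21 + H (a(H) = H - 21 = -21 + H)
43383/a(-94) + 42866/(-38647) = 43383/(-21 - 94) + 42866/(-38647) = 43383/(-115) + 42866*(-1/38647) = 43383*(-1/115) - 42866/38647 = -43383/115 - 42866/38647 = -1681552391/4444405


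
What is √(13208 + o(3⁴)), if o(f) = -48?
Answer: 2*√3290 ≈ 114.72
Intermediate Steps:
√(13208 + o(3⁴)) = √(13208 - 48) = √13160 = 2*√3290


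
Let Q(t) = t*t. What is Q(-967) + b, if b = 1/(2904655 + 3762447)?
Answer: 6234333742079/6667102 ≈ 9.3509e+5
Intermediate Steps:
Q(t) = t**2
b = 1/6667102 ≈ 1.4999e-7
Q(-967) + b = (-967)**2 + 1/6667102 = 935089 + 1/6667102 = 6234333742079/6667102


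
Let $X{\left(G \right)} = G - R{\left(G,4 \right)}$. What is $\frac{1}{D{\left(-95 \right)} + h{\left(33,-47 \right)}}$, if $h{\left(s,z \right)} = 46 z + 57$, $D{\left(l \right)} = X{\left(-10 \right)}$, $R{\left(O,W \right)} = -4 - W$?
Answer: $- \frac{1}{2107} \approx -0.00047461$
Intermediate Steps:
$X{\left(G \right)} = 8 + G$ ($X{\left(G \right)} = G - \left(-4 - 4\right) = G - -8 = G + 8 = 8 + G$)
$D{\left(l \right)} = -2$ ($D{\left(l \right)} = 8 - 10 = -2$)
$h{\left(s,z \right)} = 57 + 46 z$
$\frac{1}{D{\left(-95 \right)} + h{\left(33,-47 \right)}} = \frac{1}{-2 + \left(57 + 46 \left(-47\right)\right)} = \frac{1}{-2 + \left(57 - 2162\right)} = \frac{1}{-2 - 2105} = \frac{1}{-2107} = - \frac{1}{2107}$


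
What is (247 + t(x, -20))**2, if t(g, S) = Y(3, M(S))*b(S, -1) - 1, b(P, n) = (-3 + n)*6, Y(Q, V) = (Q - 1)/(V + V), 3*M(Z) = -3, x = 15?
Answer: 72900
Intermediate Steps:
M(Z) = -1 (M(Z) = (1/3)*(-3) = -1)
Y(Q, V) = (-1 + Q)/(2*V) (Y(Q, V) = (-1 + Q)/((2*V)) = (-1 + Q)*(1/(2*V)) = (-1 + Q)/(2*V))
b(P, n) = -18 + 6*n
t(g, S) = 23 (t(g, S) = ((1/2)*(-1 + 3)/(-1))*(-18 + 6*(-1)) - 1 = ((1/2)*(-1)*2)*(-18 - 6) - 1 = -1*(-24) - 1 = 24 - 1 = 23)
(247 + t(x, -20))**2 = (247 + 23)**2 = 270**2 = 72900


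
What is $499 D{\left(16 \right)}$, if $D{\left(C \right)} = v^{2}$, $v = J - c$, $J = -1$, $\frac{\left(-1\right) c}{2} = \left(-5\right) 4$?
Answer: $838819$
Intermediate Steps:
$c = 40$ ($c = - 2 \left(\left(-5\right) 4\right) = \left(-2\right) \left(-20\right) = 40$)
$v = -41$ ($v = -1 - 40 = -41$)
$D{\left(C \right)} = 1681$ ($D{\left(C \right)} = \left(-41\right)^{2} = 1681$)
$499 D{\left(16 \right)} = 499 \cdot 1681 = 838819$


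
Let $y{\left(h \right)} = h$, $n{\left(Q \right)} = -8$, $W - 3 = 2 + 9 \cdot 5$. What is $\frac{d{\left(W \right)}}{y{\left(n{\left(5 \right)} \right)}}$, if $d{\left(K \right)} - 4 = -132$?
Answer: $16$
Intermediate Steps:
$W = 50$ ($W = 3 + \left(2 + 9 \cdot 5\right) = 3 + \left(2 + 45\right) = 3 + 47 = 50$)
$d{\left(K \right)} = -128$ ($d{\left(K \right)} = 4 - 132 = -128$)
$\frac{d{\left(W \right)}}{y{\left(n{\left(5 \right)} \right)}} = - \frac{128}{-8} = \left(-128\right) \left(- \frac{1}{8}\right) = 16$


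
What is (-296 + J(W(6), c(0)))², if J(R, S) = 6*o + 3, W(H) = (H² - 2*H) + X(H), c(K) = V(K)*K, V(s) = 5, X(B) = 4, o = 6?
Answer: 66049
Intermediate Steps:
c(K) = 5*K
W(H) = 4 + H² - 2*H (W(H) = (H² - 2*H) + 4 = 4 + H² - 2*H)
J(R, S) = 39 (J(R, S) = 6*6 + 3 = 36 + 3 = 39)
(-296 + J(W(6), c(0)))² = (-296 + 39)² = (-257)² = 66049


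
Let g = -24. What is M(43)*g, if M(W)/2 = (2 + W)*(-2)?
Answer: 4320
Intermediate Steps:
M(W) = -8 - 4*W (M(W) = 2*((2 + W)*(-2)) = 2*(-4 - 2*W) = -8 - 4*W)
M(43)*g = (-8 - 4*43)*(-24) = (-8 - 172)*(-24) = -180*(-24) = 4320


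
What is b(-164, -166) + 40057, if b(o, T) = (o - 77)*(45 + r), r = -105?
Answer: 54517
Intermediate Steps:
b(o, T) = 4620 - 60*o (b(o, T) = (o - 77)*(45 - 105) = (-77 + o)*(-60) = 4620 - 60*o)
b(-164, -166) + 40057 = (4620 - 60*(-164)) + 40057 = (4620 + 9840) + 40057 = 14460 + 40057 = 54517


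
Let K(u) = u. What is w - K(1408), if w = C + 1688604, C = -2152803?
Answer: -465607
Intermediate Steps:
w = -464199 (w = -2152803 + 1688604 = -464199)
w - K(1408) = -464199 - 1*1408 = -464199 - 1408 = -465607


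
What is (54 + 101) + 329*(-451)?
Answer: -148224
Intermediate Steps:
(54 + 101) + 329*(-451) = 155 - 148379 = -148224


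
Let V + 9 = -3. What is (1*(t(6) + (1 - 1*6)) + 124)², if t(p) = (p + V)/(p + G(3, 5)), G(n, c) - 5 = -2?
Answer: 126025/9 ≈ 14003.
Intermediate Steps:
V = -12 (V = -9 - 3 = -12)
G(n, c) = 3 (G(n, c) = 5 - 2 = 3)
t(p) = (-12 + p)/(3 + p) (t(p) = (p - 12)/(p + 3) = (-12 + p)/(3 + p))
(1*(t(6) + (1 - 1*6)) + 124)² = (1*((-12 + 6)/(3 + 6) + (1 - 1*6)) + 124)² = (1*(-6/9 + (1 - 6)) + 124)² = (1*((⅑)*(-6) - 5) + 124)² = (1*(-⅔ - 5) + 124)² = (1*(-17/3) + 124)² = (-17/3 + 124)² = (355/3)² = 126025/9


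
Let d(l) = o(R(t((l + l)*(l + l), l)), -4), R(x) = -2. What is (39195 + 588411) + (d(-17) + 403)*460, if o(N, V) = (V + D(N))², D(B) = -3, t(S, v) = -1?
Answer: 835526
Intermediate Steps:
o(N, V) = (-3 + V)² (o(N, V) = (V - 3)² = (-3 + V)²)
d(l) = 49 (d(l) = (-3 - 4)² = (-7)² = 49)
(39195 + 588411) + (d(-17) + 403)*460 = (39195 + 588411) + (49 + 403)*460 = 627606 + 452*460 = 627606 + 207920 = 835526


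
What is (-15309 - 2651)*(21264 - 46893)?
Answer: 460296840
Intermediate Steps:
(-15309 - 2651)*(21264 - 46893) = -17960*(-25629) = 460296840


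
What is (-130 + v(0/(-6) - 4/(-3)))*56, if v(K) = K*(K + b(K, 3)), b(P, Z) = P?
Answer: -63728/9 ≈ -7080.9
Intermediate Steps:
v(K) = 2*K² (v(K) = K*(K + K) = K*(2*K) = 2*K²)
(-130 + v(0/(-6) - 4/(-3)))*56 = (-130 + 2*(0/(-6) - 4/(-3))²)*56 = (-130 + 2*(0*(-⅙) - 4*(-⅓))²)*56 = (-130 + 2*(0 + 4/3)²)*56 = (-130 + 2*(4/3)²)*56 = (-130 + 2*(16/9))*56 = (-130 + 32/9)*56 = -1138/9*56 = -63728/9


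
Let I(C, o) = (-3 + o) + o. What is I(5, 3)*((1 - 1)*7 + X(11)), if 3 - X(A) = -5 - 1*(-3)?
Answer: 15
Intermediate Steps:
X(A) = 5 (X(A) = 3 - (-5 - 1*(-3)) = 3 - (-5 + 3) = 3 - 1*(-2) = 3 + 2 = 5)
I(C, o) = -3 + 2*o
I(5, 3)*((1 - 1)*7 + X(11)) = (-3 + 2*3)*((1 - 1)*7 + 5) = (-3 + 6)*(0*7 + 5) = 3*(0 + 5) = 3*5 = 15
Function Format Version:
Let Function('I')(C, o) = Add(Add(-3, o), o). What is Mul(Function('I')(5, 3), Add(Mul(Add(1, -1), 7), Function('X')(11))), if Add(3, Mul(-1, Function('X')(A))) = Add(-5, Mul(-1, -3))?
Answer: 15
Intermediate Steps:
Function('X')(A) = 5 (Function('X')(A) = Add(3, Mul(-1, Add(-5, Mul(-1, -3)))) = Add(3, Mul(-1, Add(-5, 3))) = Add(3, Mul(-1, -2)) = Add(3, 2) = 5)
Function('I')(C, o) = Add(-3, Mul(2, o))
Mul(Function('I')(5, 3), Add(Mul(Add(1, -1), 7), Function('X')(11))) = Mul(Add(-3, Mul(2, 3)), Add(Mul(Add(1, -1), 7), 5)) = Mul(Add(-3, 6), Add(Mul(0, 7), 5)) = Mul(3, Add(0, 5)) = Mul(3, 5) = 15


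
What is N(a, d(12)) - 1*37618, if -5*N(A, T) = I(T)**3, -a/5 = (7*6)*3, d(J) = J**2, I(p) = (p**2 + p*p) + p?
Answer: -72074395020986/5 ≈ -1.4415e+13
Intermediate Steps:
I(p) = p + 2*p**2 (I(p) = (p**2 + p**2) + p = 2*p**2 + p = p + 2*p**2)
a = -630 (a = -5*7*6*3 = -210*3 = -5*126 = -630)
N(A, T) = -T**3*(1 + 2*T)**3/5
N(a, d(12)) - 1*37618 = -(12**2)**3*(1 + 2*12**2)**3/5 - 1*37618 = -1/5*144**3*(1 + 2*144)**3 - 37618 = -1/5*2985984*(1 + 288)**3 - 37618 = -1/5*2985984*289**3 - 37618 = -1/5*2985984*24137569 - 37618 = -72074394832896/5 - 37618 = -72074395020986/5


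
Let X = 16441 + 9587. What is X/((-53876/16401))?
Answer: -106721307/13469 ≈ -7923.5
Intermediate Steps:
X = 26028
X/((-53876/16401)) = 26028/((-53876/16401)) = 26028/((-53876*1/16401)) = 26028/(-53876/16401) = 26028*(-16401/53876) = -106721307/13469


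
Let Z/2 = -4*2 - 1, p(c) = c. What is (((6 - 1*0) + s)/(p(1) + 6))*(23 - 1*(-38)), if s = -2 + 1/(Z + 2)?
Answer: 549/16 ≈ 34.313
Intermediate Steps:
Z = -18 (Z = 2*(-4*2 - 1) = 2*(-8 - 1) = 2*(-9) = -18)
s = -33/16 (s = -2 + 1/(-18 + 2) = -2 + 1/(-16) = -2 - 1/16 = -33/16 ≈ -2.0625)
(((6 - 1*0) + s)/(p(1) + 6))*(23 - 1*(-38)) = (((6 - 1*0) - 33/16)/(1 + 6))*(23 - 1*(-38)) = (((6 + 0) - 33/16)/7)*(23 + 38) = ((6 - 33/16)*(1/7))*61 = ((63/16)*(1/7))*61 = (9/16)*61 = 549/16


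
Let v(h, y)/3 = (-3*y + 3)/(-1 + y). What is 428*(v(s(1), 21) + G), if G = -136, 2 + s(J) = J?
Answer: -62060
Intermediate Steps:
s(J) = -2 + J
v(h, y) = 3*(3 - 3*y)/(-1 + y) (v(h, y) = 3*((-3*y + 3)/(-1 + y)) = 3*((3 - 3*y)/(-1 + y)) = 3*(3 - 3*y)/(-1 + y))
428*(v(s(1), 21) + G) = 428*(-9 - 136) = 428*(-145) = -62060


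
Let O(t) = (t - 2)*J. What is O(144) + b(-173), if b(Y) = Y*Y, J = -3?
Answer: 29503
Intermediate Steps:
b(Y) = Y**2
O(t) = 6 - 3*t (O(t) = (t - 2)*(-3) = (-2 + t)*(-3) = 6 - 3*t)
O(144) + b(-173) = (6 - 3*144) + (-173)**2 = (6 - 432) + 29929 = -426 + 29929 = 29503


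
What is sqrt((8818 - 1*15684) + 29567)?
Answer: sqrt(22701) ≈ 150.67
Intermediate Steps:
sqrt((8818 - 1*15684) + 29567) = sqrt((8818 - 15684) + 29567) = sqrt(-6866 + 29567) = sqrt(22701)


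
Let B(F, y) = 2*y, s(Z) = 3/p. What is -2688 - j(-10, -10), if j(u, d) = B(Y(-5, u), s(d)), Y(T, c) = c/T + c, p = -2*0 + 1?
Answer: -2694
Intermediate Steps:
p = 1 (p = 0 + 1 = 1)
Y(T, c) = c + c/T (Y(T, c) = c/T + c = c + c/T)
s(Z) = 3 (s(Z) = 3/1 = 3*1 = 3)
j(u, d) = 6 (j(u, d) = 2*3 = 6)
-2688 - j(-10, -10) = -2688 - 1*6 = -2688 - 6 = -2694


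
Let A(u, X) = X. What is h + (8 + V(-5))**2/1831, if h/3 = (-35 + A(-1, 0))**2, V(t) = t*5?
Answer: 6729214/1831 ≈ 3675.2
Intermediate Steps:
V(t) = 5*t
h = 3675 (h = 3*(-35 + 0)**2 = 3*(-35)**2 = 3*1225 = 3675)
h + (8 + V(-5))**2/1831 = 3675 + (8 + 5*(-5))**2/1831 = 3675 + (8 - 25)**2*(1/1831) = 3675 + (-17)**2*(1/1831) = 3675 + 289*(1/1831) = 3675 + 289/1831 = 6729214/1831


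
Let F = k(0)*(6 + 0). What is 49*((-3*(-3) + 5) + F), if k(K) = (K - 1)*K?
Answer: 686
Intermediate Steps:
k(K) = K*(-1 + K) (k(K) = (-1 + K)*K = K*(-1 + K))
F = 0 (F = (0*(-1 + 0))*(6 + 0) = (0*(-1))*6 = 0*6 = 0)
49*((-3*(-3) + 5) + F) = 49*((-3*(-3) + 5) + 0) = 49*((9 + 5) + 0) = 49*(14 + 0) = 49*14 = 686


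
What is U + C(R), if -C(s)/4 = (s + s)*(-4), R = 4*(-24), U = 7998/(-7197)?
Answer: -7372394/2399 ≈ -3073.1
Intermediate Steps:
U = -2666/2399 (U = 7998*(-1/7197) = -2666/2399 ≈ -1.1113)
R = -96
C(s) = 32*s (C(s) = -4*(s + s)*(-4) = -4*2*s*(-4) = -(-32)*s = 32*s)
U + C(R) = -2666/2399 + 32*(-96) = -2666/2399 - 3072 = -7372394/2399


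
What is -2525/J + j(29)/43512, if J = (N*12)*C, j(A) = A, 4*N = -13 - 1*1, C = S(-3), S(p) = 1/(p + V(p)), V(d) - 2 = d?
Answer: -3487857/14504 ≈ -240.48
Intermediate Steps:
V(d) = 2 + d
S(p) = 1/(2 + 2*p) (S(p) = 1/(p + (2 + p)) = 1/(2 + 2*p))
C = -1/4 (C = 1/(2*(1 - 3)) = (1/2)/(-2) = (1/2)*(-1/2) = -1/4 ≈ -0.25000)
N = -7/2 (N = (-13 - 1*1)/4 = (-13 - 1)/4 = (1/4)*(-14) = -7/2 ≈ -3.5000)
J = 21/2 (J = -7/2*12*(-1/4) = -42*(-1/4) = 21/2 ≈ 10.500)
-2525/J + j(29)/43512 = -2525/21/2 + 29/43512 = -2525*2/21 + 29*(1/43512) = -5050/21 + 29/43512 = -3487857/14504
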